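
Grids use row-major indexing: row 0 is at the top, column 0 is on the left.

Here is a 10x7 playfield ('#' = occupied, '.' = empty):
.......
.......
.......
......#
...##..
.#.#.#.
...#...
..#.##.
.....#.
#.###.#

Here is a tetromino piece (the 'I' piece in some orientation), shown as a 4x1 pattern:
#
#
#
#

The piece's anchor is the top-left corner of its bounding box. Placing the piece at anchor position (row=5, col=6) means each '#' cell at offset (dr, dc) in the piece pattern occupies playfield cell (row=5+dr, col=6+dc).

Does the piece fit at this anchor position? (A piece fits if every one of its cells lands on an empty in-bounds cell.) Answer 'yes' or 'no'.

Check each piece cell at anchor (5, 6):
  offset (0,0) -> (5,6): empty -> OK
  offset (1,0) -> (6,6): empty -> OK
  offset (2,0) -> (7,6): empty -> OK
  offset (3,0) -> (8,6): empty -> OK
All cells valid: yes

Answer: yes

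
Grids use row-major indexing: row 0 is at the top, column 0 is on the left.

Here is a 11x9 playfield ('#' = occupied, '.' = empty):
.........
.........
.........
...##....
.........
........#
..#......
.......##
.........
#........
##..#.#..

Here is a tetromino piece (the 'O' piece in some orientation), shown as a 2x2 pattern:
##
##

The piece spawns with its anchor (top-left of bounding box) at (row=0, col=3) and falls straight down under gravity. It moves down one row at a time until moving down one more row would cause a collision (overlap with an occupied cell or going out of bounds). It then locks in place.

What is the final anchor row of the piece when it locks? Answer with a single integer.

Spawn at (row=0, col=3). Try each row:
  row 0: fits
  row 1: fits
  row 2: blocked -> lock at row 1

Answer: 1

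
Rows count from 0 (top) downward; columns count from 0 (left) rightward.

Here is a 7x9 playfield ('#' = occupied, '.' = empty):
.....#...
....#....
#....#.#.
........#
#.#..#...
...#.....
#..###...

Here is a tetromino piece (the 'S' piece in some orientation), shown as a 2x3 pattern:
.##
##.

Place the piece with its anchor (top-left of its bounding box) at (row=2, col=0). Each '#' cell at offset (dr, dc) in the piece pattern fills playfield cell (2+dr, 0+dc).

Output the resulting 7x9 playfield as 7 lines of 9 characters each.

Fill (2+0,0+1) = (2,1)
Fill (2+0,0+2) = (2,2)
Fill (2+1,0+0) = (3,0)
Fill (2+1,0+1) = (3,1)

Answer: .....#...
....#....
###..#.#.
##......#
#.#..#...
...#.....
#..###...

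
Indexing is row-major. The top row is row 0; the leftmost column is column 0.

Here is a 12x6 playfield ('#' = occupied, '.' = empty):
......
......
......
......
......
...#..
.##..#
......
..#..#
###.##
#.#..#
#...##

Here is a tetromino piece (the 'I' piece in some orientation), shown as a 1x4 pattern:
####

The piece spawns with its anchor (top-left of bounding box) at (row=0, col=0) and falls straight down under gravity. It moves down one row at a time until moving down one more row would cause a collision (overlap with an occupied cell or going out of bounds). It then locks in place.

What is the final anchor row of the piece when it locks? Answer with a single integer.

Answer: 4

Derivation:
Spawn at (row=0, col=0). Try each row:
  row 0: fits
  row 1: fits
  row 2: fits
  row 3: fits
  row 4: fits
  row 5: blocked -> lock at row 4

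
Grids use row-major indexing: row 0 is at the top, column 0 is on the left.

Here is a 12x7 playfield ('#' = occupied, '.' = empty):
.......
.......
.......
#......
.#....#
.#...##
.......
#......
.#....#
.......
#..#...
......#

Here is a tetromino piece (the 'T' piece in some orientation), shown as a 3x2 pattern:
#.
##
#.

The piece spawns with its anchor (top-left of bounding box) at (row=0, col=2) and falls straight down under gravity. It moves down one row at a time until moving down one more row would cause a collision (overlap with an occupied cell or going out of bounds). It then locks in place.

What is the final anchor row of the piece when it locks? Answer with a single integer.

Answer: 8

Derivation:
Spawn at (row=0, col=2). Try each row:
  row 0: fits
  row 1: fits
  row 2: fits
  row 3: fits
  row 4: fits
  row 5: fits
  row 6: fits
  row 7: fits
  row 8: fits
  row 9: blocked -> lock at row 8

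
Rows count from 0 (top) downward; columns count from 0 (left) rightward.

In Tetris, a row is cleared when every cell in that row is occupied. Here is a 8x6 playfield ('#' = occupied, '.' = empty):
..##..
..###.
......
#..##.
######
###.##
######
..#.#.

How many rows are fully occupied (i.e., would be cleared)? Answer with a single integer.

Answer: 2

Derivation:
Check each row:
  row 0: 4 empty cells -> not full
  row 1: 3 empty cells -> not full
  row 2: 6 empty cells -> not full
  row 3: 3 empty cells -> not full
  row 4: 0 empty cells -> FULL (clear)
  row 5: 1 empty cell -> not full
  row 6: 0 empty cells -> FULL (clear)
  row 7: 4 empty cells -> not full
Total rows cleared: 2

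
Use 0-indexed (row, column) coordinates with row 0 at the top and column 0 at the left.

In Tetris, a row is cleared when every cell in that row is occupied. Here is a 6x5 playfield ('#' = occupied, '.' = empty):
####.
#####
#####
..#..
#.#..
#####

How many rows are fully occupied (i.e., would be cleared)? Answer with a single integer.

Check each row:
  row 0: 1 empty cell -> not full
  row 1: 0 empty cells -> FULL (clear)
  row 2: 0 empty cells -> FULL (clear)
  row 3: 4 empty cells -> not full
  row 4: 3 empty cells -> not full
  row 5: 0 empty cells -> FULL (clear)
Total rows cleared: 3

Answer: 3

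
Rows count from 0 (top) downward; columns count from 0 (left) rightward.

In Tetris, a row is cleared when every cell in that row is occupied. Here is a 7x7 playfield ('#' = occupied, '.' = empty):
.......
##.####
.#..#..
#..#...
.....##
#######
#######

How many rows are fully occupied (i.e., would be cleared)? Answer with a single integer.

Answer: 2

Derivation:
Check each row:
  row 0: 7 empty cells -> not full
  row 1: 1 empty cell -> not full
  row 2: 5 empty cells -> not full
  row 3: 5 empty cells -> not full
  row 4: 5 empty cells -> not full
  row 5: 0 empty cells -> FULL (clear)
  row 6: 0 empty cells -> FULL (clear)
Total rows cleared: 2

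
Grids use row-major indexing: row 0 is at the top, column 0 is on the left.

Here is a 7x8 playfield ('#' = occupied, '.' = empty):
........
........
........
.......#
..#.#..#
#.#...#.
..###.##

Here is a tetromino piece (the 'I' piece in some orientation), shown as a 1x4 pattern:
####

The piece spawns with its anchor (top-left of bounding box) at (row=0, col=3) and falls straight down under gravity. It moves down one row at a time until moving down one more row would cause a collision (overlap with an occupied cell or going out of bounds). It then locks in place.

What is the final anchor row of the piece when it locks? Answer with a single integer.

Spawn at (row=0, col=3). Try each row:
  row 0: fits
  row 1: fits
  row 2: fits
  row 3: fits
  row 4: blocked -> lock at row 3

Answer: 3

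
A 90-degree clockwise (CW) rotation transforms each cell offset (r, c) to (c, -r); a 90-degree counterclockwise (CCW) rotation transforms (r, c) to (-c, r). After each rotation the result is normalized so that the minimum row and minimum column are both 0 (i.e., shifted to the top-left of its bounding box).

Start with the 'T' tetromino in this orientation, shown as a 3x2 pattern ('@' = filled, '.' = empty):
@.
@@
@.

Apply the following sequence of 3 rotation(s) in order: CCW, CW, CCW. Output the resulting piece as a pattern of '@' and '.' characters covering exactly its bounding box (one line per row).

Start:
@.
@@
@.
After rotation 1 (CCW):
.@.
@@@
After rotation 2 (CW):
@.
@@
@.
After rotation 3 (CCW):
.@.
@@@

Answer: .@.
@@@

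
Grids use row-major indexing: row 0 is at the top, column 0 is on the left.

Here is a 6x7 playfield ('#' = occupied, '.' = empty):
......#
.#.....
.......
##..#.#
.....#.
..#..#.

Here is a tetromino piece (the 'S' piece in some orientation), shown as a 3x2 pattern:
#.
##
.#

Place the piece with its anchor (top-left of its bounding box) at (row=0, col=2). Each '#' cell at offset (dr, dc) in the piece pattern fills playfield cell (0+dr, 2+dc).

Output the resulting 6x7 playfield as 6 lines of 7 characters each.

Answer: ..#...#
.###...
...#...
##..#.#
.....#.
..#..#.

Derivation:
Fill (0+0,2+0) = (0,2)
Fill (0+1,2+0) = (1,2)
Fill (0+1,2+1) = (1,3)
Fill (0+2,2+1) = (2,3)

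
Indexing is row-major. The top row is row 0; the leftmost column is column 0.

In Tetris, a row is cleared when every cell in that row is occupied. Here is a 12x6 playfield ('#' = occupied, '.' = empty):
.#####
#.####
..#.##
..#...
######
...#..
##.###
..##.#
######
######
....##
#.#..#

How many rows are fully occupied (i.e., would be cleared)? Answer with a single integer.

Check each row:
  row 0: 1 empty cell -> not full
  row 1: 1 empty cell -> not full
  row 2: 3 empty cells -> not full
  row 3: 5 empty cells -> not full
  row 4: 0 empty cells -> FULL (clear)
  row 5: 5 empty cells -> not full
  row 6: 1 empty cell -> not full
  row 7: 3 empty cells -> not full
  row 8: 0 empty cells -> FULL (clear)
  row 9: 0 empty cells -> FULL (clear)
  row 10: 4 empty cells -> not full
  row 11: 3 empty cells -> not full
Total rows cleared: 3

Answer: 3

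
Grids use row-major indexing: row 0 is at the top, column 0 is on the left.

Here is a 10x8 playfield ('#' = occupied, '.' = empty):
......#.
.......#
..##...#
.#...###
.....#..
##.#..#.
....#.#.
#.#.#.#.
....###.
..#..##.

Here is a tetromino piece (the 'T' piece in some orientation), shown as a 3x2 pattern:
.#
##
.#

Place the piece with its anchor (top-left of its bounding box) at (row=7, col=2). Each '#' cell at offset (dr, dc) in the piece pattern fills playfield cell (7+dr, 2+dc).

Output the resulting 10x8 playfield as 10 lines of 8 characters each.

Answer: ......#.
.......#
..##...#
.#...###
.....#..
##.#..#.
....#.#.
#.###.#.
..#####.
..##.##.

Derivation:
Fill (7+0,2+1) = (7,3)
Fill (7+1,2+0) = (8,2)
Fill (7+1,2+1) = (8,3)
Fill (7+2,2+1) = (9,3)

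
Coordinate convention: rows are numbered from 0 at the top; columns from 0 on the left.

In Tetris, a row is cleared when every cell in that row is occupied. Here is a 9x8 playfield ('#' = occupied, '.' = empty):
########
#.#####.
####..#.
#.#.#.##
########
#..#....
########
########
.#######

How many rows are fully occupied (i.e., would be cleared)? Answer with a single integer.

Answer: 4

Derivation:
Check each row:
  row 0: 0 empty cells -> FULL (clear)
  row 1: 2 empty cells -> not full
  row 2: 3 empty cells -> not full
  row 3: 3 empty cells -> not full
  row 4: 0 empty cells -> FULL (clear)
  row 5: 6 empty cells -> not full
  row 6: 0 empty cells -> FULL (clear)
  row 7: 0 empty cells -> FULL (clear)
  row 8: 1 empty cell -> not full
Total rows cleared: 4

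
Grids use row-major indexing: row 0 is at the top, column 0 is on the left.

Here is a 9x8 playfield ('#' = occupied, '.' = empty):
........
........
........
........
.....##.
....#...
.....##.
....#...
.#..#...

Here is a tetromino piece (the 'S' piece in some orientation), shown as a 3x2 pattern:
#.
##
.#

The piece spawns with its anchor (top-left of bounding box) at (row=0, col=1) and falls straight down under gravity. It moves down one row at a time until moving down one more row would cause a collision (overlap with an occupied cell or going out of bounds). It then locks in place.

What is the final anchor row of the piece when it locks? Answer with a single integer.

Spawn at (row=0, col=1). Try each row:
  row 0: fits
  row 1: fits
  row 2: fits
  row 3: fits
  row 4: fits
  row 5: fits
  row 6: fits
  row 7: blocked -> lock at row 6

Answer: 6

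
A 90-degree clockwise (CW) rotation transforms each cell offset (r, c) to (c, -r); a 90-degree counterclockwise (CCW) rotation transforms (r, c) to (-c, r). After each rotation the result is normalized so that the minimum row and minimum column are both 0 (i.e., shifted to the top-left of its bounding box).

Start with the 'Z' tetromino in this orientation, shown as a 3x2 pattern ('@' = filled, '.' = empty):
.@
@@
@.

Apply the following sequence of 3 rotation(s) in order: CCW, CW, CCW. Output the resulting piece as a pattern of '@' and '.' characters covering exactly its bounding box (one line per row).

Answer: @@.
.@@

Derivation:
Start:
.@
@@
@.
After rotation 1 (CCW):
@@.
.@@
After rotation 2 (CW):
.@
@@
@.
After rotation 3 (CCW):
@@.
.@@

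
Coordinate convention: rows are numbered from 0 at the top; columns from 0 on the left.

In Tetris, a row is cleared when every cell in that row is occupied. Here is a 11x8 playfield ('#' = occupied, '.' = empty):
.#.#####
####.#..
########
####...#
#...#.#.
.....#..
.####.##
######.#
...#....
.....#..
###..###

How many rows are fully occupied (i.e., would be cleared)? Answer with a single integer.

Answer: 1

Derivation:
Check each row:
  row 0: 2 empty cells -> not full
  row 1: 3 empty cells -> not full
  row 2: 0 empty cells -> FULL (clear)
  row 3: 3 empty cells -> not full
  row 4: 5 empty cells -> not full
  row 5: 7 empty cells -> not full
  row 6: 2 empty cells -> not full
  row 7: 1 empty cell -> not full
  row 8: 7 empty cells -> not full
  row 9: 7 empty cells -> not full
  row 10: 2 empty cells -> not full
Total rows cleared: 1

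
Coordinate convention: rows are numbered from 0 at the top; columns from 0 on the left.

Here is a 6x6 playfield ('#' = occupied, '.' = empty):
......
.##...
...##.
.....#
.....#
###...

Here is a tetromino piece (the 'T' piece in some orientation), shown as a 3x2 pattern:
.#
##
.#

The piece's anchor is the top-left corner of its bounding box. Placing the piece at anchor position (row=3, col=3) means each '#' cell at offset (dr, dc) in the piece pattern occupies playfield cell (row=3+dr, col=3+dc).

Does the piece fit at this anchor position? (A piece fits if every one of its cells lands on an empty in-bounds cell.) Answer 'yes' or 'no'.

Check each piece cell at anchor (3, 3):
  offset (0,1) -> (3,4): empty -> OK
  offset (1,0) -> (4,3): empty -> OK
  offset (1,1) -> (4,4): empty -> OK
  offset (2,1) -> (5,4): empty -> OK
All cells valid: yes

Answer: yes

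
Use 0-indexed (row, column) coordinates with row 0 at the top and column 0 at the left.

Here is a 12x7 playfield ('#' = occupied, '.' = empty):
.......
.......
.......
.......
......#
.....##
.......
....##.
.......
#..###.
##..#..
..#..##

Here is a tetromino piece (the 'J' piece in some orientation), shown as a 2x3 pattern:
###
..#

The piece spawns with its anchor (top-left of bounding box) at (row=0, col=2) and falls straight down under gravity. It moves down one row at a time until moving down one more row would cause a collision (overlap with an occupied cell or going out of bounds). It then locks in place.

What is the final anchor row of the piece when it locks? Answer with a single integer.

Spawn at (row=0, col=2). Try each row:
  row 0: fits
  row 1: fits
  row 2: fits
  row 3: fits
  row 4: fits
  row 5: fits
  row 6: blocked -> lock at row 5

Answer: 5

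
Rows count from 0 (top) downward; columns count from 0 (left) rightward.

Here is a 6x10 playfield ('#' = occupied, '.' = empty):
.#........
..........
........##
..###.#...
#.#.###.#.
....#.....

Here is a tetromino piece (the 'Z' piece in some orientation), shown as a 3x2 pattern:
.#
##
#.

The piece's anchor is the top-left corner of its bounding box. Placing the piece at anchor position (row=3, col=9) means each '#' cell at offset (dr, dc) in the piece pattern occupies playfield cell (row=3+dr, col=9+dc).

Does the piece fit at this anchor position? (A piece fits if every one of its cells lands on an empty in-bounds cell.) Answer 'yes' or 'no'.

Check each piece cell at anchor (3, 9):
  offset (0,1) -> (3,10): out of bounds -> FAIL
  offset (1,0) -> (4,9): empty -> OK
  offset (1,1) -> (4,10): out of bounds -> FAIL
  offset (2,0) -> (5,9): empty -> OK
All cells valid: no

Answer: no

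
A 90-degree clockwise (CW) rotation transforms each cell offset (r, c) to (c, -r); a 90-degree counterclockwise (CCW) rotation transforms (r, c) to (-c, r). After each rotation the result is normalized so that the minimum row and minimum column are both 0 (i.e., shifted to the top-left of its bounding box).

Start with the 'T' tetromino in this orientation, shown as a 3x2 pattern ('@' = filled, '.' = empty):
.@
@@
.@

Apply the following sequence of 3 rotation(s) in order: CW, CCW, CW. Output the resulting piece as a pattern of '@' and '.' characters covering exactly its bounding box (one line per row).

Start:
.@
@@
.@
After rotation 1 (CW):
.@.
@@@
After rotation 2 (CCW):
.@
@@
.@
After rotation 3 (CW):
.@.
@@@

Answer: .@.
@@@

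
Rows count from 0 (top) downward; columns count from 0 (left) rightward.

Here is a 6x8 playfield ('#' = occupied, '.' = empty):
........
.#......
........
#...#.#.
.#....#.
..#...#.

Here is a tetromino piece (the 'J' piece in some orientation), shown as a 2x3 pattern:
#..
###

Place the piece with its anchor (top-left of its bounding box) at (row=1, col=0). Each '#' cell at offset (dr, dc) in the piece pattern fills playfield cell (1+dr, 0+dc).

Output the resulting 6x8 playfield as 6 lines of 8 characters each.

Answer: ........
##......
###.....
#...#.#.
.#....#.
..#...#.

Derivation:
Fill (1+0,0+0) = (1,0)
Fill (1+1,0+0) = (2,0)
Fill (1+1,0+1) = (2,1)
Fill (1+1,0+2) = (2,2)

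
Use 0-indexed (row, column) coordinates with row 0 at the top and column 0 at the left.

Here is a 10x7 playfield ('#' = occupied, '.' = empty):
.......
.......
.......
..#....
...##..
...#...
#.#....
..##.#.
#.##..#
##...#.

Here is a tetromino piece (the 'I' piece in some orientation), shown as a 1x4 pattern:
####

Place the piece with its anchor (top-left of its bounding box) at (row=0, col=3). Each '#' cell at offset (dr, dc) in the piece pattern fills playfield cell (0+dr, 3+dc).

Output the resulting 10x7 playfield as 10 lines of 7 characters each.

Fill (0+0,3+0) = (0,3)
Fill (0+0,3+1) = (0,4)
Fill (0+0,3+2) = (0,5)
Fill (0+0,3+3) = (0,6)

Answer: ...####
.......
.......
..#....
...##..
...#...
#.#....
..##.#.
#.##..#
##...#.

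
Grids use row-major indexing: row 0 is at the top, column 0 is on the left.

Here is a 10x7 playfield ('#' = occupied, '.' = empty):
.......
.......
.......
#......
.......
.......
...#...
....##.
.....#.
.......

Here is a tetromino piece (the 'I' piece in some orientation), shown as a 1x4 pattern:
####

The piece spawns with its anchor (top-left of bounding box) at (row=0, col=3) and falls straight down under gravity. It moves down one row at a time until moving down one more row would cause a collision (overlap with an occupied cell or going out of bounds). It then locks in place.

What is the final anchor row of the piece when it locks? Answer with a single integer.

Answer: 5

Derivation:
Spawn at (row=0, col=3). Try each row:
  row 0: fits
  row 1: fits
  row 2: fits
  row 3: fits
  row 4: fits
  row 5: fits
  row 6: blocked -> lock at row 5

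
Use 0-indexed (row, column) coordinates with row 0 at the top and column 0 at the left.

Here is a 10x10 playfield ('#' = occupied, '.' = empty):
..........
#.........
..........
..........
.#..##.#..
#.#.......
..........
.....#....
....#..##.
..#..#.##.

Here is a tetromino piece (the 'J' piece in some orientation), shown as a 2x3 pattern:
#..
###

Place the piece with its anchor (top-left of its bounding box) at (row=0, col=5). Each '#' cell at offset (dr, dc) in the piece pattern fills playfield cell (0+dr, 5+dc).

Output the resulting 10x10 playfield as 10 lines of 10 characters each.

Fill (0+0,5+0) = (0,5)
Fill (0+1,5+0) = (1,5)
Fill (0+1,5+1) = (1,6)
Fill (0+1,5+2) = (1,7)

Answer: .....#....
#....###..
..........
..........
.#..##.#..
#.#.......
..........
.....#....
....#..##.
..#..#.##.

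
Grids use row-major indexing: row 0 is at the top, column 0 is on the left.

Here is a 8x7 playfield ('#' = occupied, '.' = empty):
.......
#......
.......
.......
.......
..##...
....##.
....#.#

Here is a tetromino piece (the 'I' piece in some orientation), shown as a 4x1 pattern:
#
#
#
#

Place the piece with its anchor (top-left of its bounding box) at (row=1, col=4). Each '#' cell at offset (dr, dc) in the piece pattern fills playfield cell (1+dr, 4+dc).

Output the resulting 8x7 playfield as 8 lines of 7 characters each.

Answer: .......
#...#..
....#..
....#..
....#..
..##...
....##.
....#.#

Derivation:
Fill (1+0,4+0) = (1,4)
Fill (1+1,4+0) = (2,4)
Fill (1+2,4+0) = (3,4)
Fill (1+3,4+0) = (4,4)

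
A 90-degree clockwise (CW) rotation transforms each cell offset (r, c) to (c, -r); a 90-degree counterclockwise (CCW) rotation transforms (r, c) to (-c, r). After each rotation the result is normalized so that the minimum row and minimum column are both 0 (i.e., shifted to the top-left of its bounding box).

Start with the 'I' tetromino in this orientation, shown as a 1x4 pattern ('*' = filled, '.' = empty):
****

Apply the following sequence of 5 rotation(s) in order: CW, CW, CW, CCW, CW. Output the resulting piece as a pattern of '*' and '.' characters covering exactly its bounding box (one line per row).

Start:
****
After rotation 1 (CW):
*
*
*
*
After rotation 2 (CW):
****
After rotation 3 (CW):
*
*
*
*
After rotation 4 (CCW):
****
After rotation 5 (CW):
*
*
*
*

Answer: *
*
*
*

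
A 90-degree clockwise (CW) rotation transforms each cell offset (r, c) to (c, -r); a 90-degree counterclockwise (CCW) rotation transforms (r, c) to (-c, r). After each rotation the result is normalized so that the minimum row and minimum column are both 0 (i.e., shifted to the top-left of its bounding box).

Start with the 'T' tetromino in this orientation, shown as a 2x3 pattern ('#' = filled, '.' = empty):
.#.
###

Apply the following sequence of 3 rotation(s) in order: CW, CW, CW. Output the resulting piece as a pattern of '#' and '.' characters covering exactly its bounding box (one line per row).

Answer: .#
##
.#

Derivation:
Start:
.#.
###
After rotation 1 (CW):
#.
##
#.
After rotation 2 (CW):
###
.#.
After rotation 3 (CW):
.#
##
.#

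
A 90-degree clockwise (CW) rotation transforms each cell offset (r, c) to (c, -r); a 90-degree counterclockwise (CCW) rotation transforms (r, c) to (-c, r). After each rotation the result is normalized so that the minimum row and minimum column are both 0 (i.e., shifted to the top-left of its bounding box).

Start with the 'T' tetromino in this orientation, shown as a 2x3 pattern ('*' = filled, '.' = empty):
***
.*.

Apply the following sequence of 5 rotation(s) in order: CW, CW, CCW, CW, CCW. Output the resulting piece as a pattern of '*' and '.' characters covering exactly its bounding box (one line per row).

Answer: .*
**
.*

Derivation:
Start:
***
.*.
After rotation 1 (CW):
.*
**
.*
After rotation 2 (CW):
.*.
***
After rotation 3 (CCW):
.*
**
.*
After rotation 4 (CW):
.*.
***
After rotation 5 (CCW):
.*
**
.*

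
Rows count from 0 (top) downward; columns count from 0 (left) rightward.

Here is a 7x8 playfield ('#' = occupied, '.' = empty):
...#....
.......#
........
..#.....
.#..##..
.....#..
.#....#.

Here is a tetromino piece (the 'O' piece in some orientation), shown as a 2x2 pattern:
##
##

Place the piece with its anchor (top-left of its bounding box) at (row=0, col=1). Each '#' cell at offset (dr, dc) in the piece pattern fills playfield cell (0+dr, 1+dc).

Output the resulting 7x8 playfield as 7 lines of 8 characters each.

Fill (0+0,1+0) = (0,1)
Fill (0+0,1+1) = (0,2)
Fill (0+1,1+0) = (1,1)
Fill (0+1,1+1) = (1,2)

Answer: .###....
.##....#
........
..#.....
.#..##..
.....#..
.#....#.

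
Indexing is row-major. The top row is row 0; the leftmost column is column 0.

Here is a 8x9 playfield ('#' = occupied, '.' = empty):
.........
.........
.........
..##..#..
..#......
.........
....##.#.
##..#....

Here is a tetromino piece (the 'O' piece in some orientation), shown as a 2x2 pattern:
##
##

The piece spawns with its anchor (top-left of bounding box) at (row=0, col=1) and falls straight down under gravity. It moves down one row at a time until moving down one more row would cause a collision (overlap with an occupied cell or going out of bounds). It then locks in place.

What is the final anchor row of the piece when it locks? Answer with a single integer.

Spawn at (row=0, col=1). Try each row:
  row 0: fits
  row 1: fits
  row 2: blocked -> lock at row 1

Answer: 1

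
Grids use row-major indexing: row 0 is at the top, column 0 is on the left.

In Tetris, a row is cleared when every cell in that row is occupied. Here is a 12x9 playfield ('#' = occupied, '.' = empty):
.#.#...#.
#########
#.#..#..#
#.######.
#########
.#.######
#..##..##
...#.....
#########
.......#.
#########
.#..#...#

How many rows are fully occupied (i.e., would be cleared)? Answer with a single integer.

Answer: 4

Derivation:
Check each row:
  row 0: 6 empty cells -> not full
  row 1: 0 empty cells -> FULL (clear)
  row 2: 5 empty cells -> not full
  row 3: 2 empty cells -> not full
  row 4: 0 empty cells -> FULL (clear)
  row 5: 2 empty cells -> not full
  row 6: 4 empty cells -> not full
  row 7: 8 empty cells -> not full
  row 8: 0 empty cells -> FULL (clear)
  row 9: 8 empty cells -> not full
  row 10: 0 empty cells -> FULL (clear)
  row 11: 6 empty cells -> not full
Total rows cleared: 4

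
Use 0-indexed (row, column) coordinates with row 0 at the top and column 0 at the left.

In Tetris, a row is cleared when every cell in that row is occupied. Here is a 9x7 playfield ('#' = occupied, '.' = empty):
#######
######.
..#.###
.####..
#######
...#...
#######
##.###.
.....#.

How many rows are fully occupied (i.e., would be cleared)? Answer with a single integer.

Answer: 3

Derivation:
Check each row:
  row 0: 0 empty cells -> FULL (clear)
  row 1: 1 empty cell -> not full
  row 2: 3 empty cells -> not full
  row 3: 3 empty cells -> not full
  row 4: 0 empty cells -> FULL (clear)
  row 5: 6 empty cells -> not full
  row 6: 0 empty cells -> FULL (clear)
  row 7: 2 empty cells -> not full
  row 8: 6 empty cells -> not full
Total rows cleared: 3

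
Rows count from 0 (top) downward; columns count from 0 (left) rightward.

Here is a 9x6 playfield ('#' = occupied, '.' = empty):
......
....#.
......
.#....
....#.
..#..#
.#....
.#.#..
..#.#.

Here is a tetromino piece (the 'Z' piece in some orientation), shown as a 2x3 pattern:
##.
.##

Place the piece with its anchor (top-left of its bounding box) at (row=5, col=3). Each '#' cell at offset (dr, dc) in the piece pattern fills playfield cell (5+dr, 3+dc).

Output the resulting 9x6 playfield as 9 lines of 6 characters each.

Answer: ......
....#.
......
.#....
....#.
..####
.#..##
.#.#..
..#.#.

Derivation:
Fill (5+0,3+0) = (5,3)
Fill (5+0,3+1) = (5,4)
Fill (5+1,3+1) = (6,4)
Fill (5+1,3+2) = (6,5)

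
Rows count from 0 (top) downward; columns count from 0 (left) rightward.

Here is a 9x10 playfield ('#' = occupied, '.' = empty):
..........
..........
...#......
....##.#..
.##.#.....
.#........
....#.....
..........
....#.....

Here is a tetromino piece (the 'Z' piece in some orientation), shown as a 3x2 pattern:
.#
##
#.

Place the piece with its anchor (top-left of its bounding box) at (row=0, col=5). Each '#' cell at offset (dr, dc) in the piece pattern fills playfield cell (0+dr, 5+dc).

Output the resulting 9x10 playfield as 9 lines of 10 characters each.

Answer: ......#...
.....##...
...#.#....
....##.#..
.##.#.....
.#........
....#.....
..........
....#.....

Derivation:
Fill (0+0,5+1) = (0,6)
Fill (0+1,5+0) = (1,5)
Fill (0+1,5+1) = (1,6)
Fill (0+2,5+0) = (2,5)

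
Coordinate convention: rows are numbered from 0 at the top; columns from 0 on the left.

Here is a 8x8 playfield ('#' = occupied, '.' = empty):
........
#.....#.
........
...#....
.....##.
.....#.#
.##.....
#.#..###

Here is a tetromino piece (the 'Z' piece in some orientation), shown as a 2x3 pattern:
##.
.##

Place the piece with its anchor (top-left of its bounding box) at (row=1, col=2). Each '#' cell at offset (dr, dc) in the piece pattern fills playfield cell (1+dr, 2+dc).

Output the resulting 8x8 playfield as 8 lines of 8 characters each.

Answer: ........
#.##..#.
...##...
...#....
.....##.
.....#.#
.##.....
#.#..###

Derivation:
Fill (1+0,2+0) = (1,2)
Fill (1+0,2+1) = (1,3)
Fill (1+1,2+1) = (2,3)
Fill (1+1,2+2) = (2,4)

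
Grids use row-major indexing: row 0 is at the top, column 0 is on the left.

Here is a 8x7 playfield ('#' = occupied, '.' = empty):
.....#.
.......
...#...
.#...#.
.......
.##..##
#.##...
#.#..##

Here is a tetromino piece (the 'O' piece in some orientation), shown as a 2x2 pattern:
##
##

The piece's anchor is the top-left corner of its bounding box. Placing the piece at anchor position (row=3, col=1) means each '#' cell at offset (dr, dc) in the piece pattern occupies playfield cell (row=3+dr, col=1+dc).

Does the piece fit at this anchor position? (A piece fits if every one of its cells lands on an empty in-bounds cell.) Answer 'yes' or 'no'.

Check each piece cell at anchor (3, 1):
  offset (0,0) -> (3,1): occupied ('#') -> FAIL
  offset (0,1) -> (3,2): empty -> OK
  offset (1,0) -> (4,1): empty -> OK
  offset (1,1) -> (4,2): empty -> OK
All cells valid: no

Answer: no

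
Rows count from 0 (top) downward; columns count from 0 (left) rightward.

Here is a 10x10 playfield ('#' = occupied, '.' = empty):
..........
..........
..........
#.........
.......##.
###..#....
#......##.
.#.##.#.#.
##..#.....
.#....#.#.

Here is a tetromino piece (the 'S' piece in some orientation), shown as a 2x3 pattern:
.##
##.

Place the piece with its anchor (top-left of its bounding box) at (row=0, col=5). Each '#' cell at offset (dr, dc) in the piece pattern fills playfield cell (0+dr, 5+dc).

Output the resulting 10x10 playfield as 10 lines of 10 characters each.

Fill (0+0,5+1) = (0,6)
Fill (0+0,5+2) = (0,7)
Fill (0+1,5+0) = (1,5)
Fill (0+1,5+1) = (1,6)

Answer: ......##..
.....##...
..........
#.........
.......##.
###..#....
#......##.
.#.##.#.#.
##..#.....
.#....#.#.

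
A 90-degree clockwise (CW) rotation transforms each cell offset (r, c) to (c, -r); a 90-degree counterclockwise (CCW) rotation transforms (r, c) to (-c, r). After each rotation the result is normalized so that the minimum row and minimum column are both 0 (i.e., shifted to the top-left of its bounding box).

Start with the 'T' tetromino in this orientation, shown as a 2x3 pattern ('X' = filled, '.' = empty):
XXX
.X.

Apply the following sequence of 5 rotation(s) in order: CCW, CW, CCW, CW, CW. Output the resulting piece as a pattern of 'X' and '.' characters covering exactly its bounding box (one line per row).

Start:
XXX
.X.
After rotation 1 (CCW):
X.
XX
X.
After rotation 2 (CW):
XXX
.X.
After rotation 3 (CCW):
X.
XX
X.
After rotation 4 (CW):
XXX
.X.
After rotation 5 (CW):
.X
XX
.X

Answer: .X
XX
.X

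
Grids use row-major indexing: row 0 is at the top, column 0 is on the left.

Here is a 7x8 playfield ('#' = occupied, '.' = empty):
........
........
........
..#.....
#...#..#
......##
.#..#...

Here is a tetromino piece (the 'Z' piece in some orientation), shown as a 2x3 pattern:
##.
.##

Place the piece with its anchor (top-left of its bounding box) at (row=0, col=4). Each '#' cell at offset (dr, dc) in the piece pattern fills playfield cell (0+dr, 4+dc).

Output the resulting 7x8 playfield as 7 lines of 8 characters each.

Fill (0+0,4+0) = (0,4)
Fill (0+0,4+1) = (0,5)
Fill (0+1,4+1) = (1,5)
Fill (0+1,4+2) = (1,6)

Answer: ....##..
.....##.
........
..#.....
#...#..#
......##
.#..#...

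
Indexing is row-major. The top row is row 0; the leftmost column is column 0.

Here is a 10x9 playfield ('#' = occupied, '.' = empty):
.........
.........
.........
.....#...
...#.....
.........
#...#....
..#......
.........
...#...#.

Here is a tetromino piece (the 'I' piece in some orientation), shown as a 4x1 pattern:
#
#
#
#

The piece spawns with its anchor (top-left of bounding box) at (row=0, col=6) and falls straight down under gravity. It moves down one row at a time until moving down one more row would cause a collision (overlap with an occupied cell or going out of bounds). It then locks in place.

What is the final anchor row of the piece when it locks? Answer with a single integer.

Spawn at (row=0, col=6). Try each row:
  row 0: fits
  row 1: fits
  row 2: fits
  row 3: fits
  row 4: fits
  row 5: fits
  row 6: fits
  row 7: blocked -> lock at row 6

Answer: 6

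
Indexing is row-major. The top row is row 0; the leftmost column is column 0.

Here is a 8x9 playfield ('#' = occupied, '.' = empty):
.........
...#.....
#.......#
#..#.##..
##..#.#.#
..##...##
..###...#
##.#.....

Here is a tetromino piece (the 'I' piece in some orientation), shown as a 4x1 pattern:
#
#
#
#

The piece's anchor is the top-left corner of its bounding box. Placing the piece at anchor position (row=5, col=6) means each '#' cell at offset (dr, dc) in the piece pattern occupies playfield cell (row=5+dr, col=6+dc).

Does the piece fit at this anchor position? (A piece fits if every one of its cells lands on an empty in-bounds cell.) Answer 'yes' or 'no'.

Answer: no

Derivation:
Check each piece cell at anchor (5, 6):
  offset (0,0) -> (5,6): empty -> OK
  offset (1,0) -> (6,6): empty -> OK
  offset (2,0) -> (7,6): empty -> OK
  offset (3,0) -> (8,6): out of bounds -> FAIL
All cells valid: no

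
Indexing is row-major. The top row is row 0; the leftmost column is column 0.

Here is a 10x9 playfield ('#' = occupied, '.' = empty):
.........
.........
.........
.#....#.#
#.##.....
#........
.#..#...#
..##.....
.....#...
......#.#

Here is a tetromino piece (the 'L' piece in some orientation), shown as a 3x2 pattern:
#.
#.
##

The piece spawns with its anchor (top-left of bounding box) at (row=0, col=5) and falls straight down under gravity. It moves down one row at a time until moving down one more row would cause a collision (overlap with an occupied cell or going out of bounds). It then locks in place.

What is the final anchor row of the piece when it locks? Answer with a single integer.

Answer: 0

Derivation:
Spawn at (row=0, col=5). Try each row:
  row 0: fits
  row 1: blocked -> lock at row 0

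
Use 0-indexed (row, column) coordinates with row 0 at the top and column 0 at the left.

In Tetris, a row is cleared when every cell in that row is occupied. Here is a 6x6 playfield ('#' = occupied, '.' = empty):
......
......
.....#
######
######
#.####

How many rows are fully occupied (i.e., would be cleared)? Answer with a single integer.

Answer: 2

Derivation:
Check each row:
  row 0: 6 empty cells -> not full
  row 1: 6 empty cells -> not full
  row 2: 5 empty cells -> not full
  row 3: 0 empty cells -> FULL (clear)
  row 4: 0 empty cells -> FULL (clear)
  row 5: 1 empty cell -> not full
Total rows cleared: 2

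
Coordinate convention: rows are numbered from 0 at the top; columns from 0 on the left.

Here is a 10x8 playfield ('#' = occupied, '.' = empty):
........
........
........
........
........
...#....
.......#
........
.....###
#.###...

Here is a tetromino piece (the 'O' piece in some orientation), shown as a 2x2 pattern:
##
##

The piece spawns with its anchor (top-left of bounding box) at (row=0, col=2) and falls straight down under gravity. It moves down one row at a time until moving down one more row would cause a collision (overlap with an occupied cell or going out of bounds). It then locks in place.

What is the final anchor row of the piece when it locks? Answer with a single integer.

Spawn at (row=0, col=2). Try each row:
  row 0: fits
  row 1: fits
  row 2: fits
  row 3: fits
  row 4: blocked -> lock at row 3

Answer: 3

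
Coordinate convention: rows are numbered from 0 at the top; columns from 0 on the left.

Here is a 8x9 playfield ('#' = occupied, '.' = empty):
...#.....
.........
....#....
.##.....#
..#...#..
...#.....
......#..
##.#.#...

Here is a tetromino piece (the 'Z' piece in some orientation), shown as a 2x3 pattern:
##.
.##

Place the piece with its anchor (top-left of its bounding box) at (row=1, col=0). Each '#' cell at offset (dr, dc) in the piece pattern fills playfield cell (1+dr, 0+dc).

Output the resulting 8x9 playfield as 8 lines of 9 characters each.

Answer: ...#.....
##.......
.##.#....
.##.....#
..#...#..
...#.....
......#..
##.#.#...

Derivation:
Fill (1+0,0+0) = (1,0)
Fill (1+0,0+1) = (1,1)
Fill (1+1,0+1) = (2,1)
Fill (1+1,0+2) = (2,2)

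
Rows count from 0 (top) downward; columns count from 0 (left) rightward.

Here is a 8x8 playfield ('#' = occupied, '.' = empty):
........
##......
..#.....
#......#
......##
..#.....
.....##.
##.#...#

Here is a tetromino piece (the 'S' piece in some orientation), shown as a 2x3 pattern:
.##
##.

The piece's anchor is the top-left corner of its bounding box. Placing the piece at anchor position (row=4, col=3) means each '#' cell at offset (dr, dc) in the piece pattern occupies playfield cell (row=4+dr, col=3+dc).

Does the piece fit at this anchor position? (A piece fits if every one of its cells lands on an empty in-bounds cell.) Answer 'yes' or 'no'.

Check each piece cell at anchor (4, 3):
  offset (0,1) -> (4,4): empty -> OK
  offset (0,2) -> (4,5): empty -> OK
  offset (1,0) -> (5,3): empty -> OK
  offset (1,1) -> (5,4): empty -> OK
All cells valid: yes

Answer: yes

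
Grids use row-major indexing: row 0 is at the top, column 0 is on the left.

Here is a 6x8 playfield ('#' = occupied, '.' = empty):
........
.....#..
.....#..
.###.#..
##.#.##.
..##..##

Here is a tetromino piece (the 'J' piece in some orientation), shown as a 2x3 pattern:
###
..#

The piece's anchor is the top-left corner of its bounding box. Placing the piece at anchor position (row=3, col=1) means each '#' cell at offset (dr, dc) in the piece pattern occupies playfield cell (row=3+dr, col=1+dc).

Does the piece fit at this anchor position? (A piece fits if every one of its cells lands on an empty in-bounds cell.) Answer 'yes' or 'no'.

Check each piece cell at anchor (3, 1):
  offset (0,0) -> (3,1): occupied ('#') -> FAIL
  offset (0,1) -> (3,2): occupied ('#') -> FAIL
  offset (0,2) -> (3,3): occupied ('#') -> FAIL
  offset (1,2) -> (4,3): occupied ('#') -> FAIL
All cells valid: no

Answer: no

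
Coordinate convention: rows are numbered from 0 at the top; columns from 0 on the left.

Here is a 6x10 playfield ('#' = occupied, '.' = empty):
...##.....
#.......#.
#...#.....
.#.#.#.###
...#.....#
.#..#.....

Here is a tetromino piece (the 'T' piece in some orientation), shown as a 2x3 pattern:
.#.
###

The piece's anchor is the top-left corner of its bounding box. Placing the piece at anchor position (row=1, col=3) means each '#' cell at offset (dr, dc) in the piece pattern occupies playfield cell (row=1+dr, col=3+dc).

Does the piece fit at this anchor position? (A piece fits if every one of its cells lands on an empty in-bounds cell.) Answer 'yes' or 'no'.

Answer: no

Derivation:
Check each piece cell at anchor (1, 3):
  offset (0,1) -> (1,4): empty -> OK
  offset (1,0) -> (2,3): empty -> OK
  offset (1,1) -> (2,4): occupied ('#') -> FAIL
  offset (1,2) -> (2,5): empty -> OK
All cells valid: no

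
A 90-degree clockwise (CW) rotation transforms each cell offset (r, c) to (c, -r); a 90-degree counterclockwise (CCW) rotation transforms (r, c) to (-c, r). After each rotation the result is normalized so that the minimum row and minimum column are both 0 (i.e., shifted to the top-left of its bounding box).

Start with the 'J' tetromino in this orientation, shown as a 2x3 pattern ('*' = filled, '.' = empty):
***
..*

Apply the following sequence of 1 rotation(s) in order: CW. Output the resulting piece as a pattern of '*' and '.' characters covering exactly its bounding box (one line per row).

Start:
***
..*
After rotation 1 (CW):
.*
.*
**

Answer: .*
.*
**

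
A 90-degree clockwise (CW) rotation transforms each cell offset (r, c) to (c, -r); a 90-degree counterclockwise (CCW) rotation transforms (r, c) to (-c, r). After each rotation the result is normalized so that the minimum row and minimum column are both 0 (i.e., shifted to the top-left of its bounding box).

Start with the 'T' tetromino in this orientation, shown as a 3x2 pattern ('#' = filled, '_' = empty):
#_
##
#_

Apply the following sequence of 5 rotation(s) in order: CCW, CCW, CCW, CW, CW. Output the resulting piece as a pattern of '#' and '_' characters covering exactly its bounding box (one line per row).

Start:
#_
##
#_
After rotation 1 (CCW):
_#_
###
After rotation 2 (CCW):
_#
##
_#
After rotation 3 (CCW):
###
_#_
After rotation 4 (CW):
_#
##
_#
After rotation 5 (CW):
_#_
###

Answer: _#_
###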